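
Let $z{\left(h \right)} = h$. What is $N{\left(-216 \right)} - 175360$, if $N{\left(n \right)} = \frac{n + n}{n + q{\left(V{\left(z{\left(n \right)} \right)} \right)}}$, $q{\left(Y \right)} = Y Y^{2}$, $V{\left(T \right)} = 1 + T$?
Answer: $- \frac{1742831317328}{9938591} \approx -1.7536 \cdot 10^{5}$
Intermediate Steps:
$q{\left(Y \right)} = Y^{3}$
$N{\left(n \right)} = \frac{2 n}{n + \left(1 + n\right)^{3}}$ ($N{\left(n \right)} = \frac{n + n}{n + \left(1 + n\right)^{3}} = \frac{2 n}{n + \left(1 + n\right)^{3}}$)
$N{\left(-216 \right)} - 175360 = 2 \left(-216\right) \frac{1}{-216 + \left(1 - 216\right)^{3}} - 175360 = 2 \left(-216\right) \frac{1}{-216 + \left(-215\right)^{3}} - 175360 = 2 \left(-216\right) \frac{1}{-216 - 9938375} - 175360 = 2 \left(-216\right) \frac{1}{-9938591} - 175360 = 2 \left(-216\right) \left(- \frac{1}{9938591}\right) - 175360 = \frac{432}{9938591} - 175360 = - \frac{1742831317328}{9938591}$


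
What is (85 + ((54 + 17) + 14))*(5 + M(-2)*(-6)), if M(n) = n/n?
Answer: -170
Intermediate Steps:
M(n) = 1
(85 + ((54 + 17) + 14))*(5 + M(-2)*(-6)) = (85 + ((54 + 17) + 14))*(5 + 1*(-6)) = (85 + (71 + 14))*(5 - 6) = (85 + 85)*(-1) = 170*(-1) = -170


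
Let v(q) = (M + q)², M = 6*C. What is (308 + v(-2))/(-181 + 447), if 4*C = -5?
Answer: 1593/1064 ≈ 1.4972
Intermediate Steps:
C = -5/4 (C = (¼)*(-5) = -5/4 ≈ -1.2500)
M = -15/2 (M = 6*(-5/4) = -15/2 ≈ -7.5000)
v(q) = (-15/2 + q)²
(308 + v(-2))/(-181 + 447) = (308 + (-15 + 2*(-2))²/4)/(-181 + 447) = (308 + (-15 - 4)²/4)/266 = (308 + (¼)*(-19)²)*(1/266) = (308 + (¼)*361)*(1/266) = (308 + 361/4)*(1/266) = (1593/4)*(1/266) = 1593/1064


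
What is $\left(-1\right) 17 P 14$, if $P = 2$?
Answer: $-476$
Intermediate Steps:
$\left(-1\right) 17 P 14 = \left(-1\right) 17 \cdot 2 \cdot 14 = \left(-17\right) 2 \cdot 14 = \left(-34\right) 14 = -476$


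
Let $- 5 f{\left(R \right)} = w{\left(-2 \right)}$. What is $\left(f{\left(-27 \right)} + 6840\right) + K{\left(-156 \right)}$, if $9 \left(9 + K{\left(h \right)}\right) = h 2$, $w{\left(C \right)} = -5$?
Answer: $\frac{20392}{3} \approx 6797.3$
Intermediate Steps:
$f{\left(R \right)} = 1$ ($f{\left(R \right)} = \left(- \frac{1}{5}\right) \left(-5\right) = 1$)
$K{\left(h \right)} = -9 + \frac{2 h}{9}$ ($K{\left(h \right)} = -9 + \frac{h 2}{9} = -9 + \frac{2 h}{9}$)
$\left(f{\left(-27 \right)} + 6840\right) + K{\left(-156 \right)} = \left(1 + 6840\right) + \left(-9 + \frac{2}{9} \left(-156\right)\right) = 6841 - \frac{131}{3} = \frac{20392}{3}$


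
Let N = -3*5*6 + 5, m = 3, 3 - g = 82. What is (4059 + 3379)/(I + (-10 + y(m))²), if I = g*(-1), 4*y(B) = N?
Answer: 119008/16889 ≈ 7.0465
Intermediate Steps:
g = -79 (g = 3 - 1*82 = 3 - 82 = -79)
N = -85 (N = -15*6 + 5 = -90 + 5 = -85)
y(B) = -85/4 (y(B) = (¼)*(-85) = -85/4)
I = 79 (I = -79*(-1) = 79)
(4059 + 3379)/(I + (-10 + y(m))²) = (4059 + 3379)/(79 + (-10 - 85/4)²) = 7438/(79 + (-125/4)²) = 7438/(79 + 15625/16) = 7438/(16889/16) = 7438*(16/16889) = 119008/16889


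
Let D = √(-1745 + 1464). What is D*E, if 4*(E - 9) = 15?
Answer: 51*I*√281/4 ≈ 213.73*I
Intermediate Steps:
E = 51/4 (E = 9 + (¼)*15 = 9 + 15/4 = 51/4 ≈ 12.750)
D = I*√281 (D = √(-281) = I*√281 ≈ 16.763*I)
D*E = (I*√281)*(51/4) = 51*I*√281/4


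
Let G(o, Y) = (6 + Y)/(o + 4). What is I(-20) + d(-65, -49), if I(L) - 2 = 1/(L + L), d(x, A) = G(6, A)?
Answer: -93/40 ≈ -2.3250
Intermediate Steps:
G(o, Y) = (6 + Y)/(4 + o)
d(x, A) = ⅗ + A/10 (d(x, A) = (6 + A)/(4 + 6) = (6 + A)/10 = ⅗ + A/10)
I(L) = 2 + 1/(2*L) (I(L) = 2 + 1/(L + L) = 2 + 1/(2*L))
I(-20) + d(-65, -49) = (2 + (½)/(-20)) + (⅗ + (⅒)*(-49)) = (2 + (½)*(-1/20)) + (⅗ - 49/10) = (2 - 1/40) - 43/10 = 79/40 - 43/10 = -93/40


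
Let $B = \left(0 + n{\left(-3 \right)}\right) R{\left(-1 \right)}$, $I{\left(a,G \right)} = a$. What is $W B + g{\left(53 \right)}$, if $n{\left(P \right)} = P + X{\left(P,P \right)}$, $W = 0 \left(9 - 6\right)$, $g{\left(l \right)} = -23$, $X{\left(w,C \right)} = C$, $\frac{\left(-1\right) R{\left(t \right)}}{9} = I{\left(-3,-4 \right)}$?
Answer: $-23$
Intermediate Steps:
$R{\left(t \right)} = 27$ ($R{\left(t \right)} = \left(-9\right) \left(-3\right) = 27$)
$W = 0$ ($W = 0 \cdot 3 = 0$)
$n{\left(P \right)} = 2 P$ ($n{\left(P \right)} = P + P = 2 P$)
$B = -162$ ($B = \left(0 + 2 \left(-3\right)\right) 27 = \left(0 - 6\right) 27 = \left(-6\right) 27 = -162$)
$W B + g{\left(53 \right)} = 0 \left(-162\right) - 23 = 0 - 23 = -23$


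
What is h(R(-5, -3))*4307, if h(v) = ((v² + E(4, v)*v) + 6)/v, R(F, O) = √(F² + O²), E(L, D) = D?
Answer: 159359*√34/17 ≈ 54660.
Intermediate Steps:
h(v) = (6 + 2*v²)/v (h(v) = ((v² + v*v) + 6)/v = ((v² + v²) + 6)/v = (2*v² + 6)/v = (6 + 2*v²)/v)
h(R(-5, -3))*4307 = (2*√((-5)² + (-3)²) + 6/(√((-5)² + (-3)²)))*4307 = (2*√(25 + 9) + 6/(√(25 + 9)))*4307 = (2*√34 + 6/(√34))*4307 = (2*√34 + 6*(√34/34))*4307 = (2*√34 + 3*√34/17)*4307 = (37*√34/17)*4307 = 159359*√34/17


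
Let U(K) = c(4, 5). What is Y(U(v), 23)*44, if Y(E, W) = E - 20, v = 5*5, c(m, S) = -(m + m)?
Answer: -1232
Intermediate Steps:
c(m, S) = -2*m
v = 25
U(K) = -8 (U(K) = -2*4 = -8)
Y(E, W) = -20 + E
Y(U(v), 23)*44 = (-20 - 8)*44 = -28*44 = -1232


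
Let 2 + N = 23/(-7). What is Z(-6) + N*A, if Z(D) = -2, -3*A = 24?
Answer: 282/7 ≈ 40.286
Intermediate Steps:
A = -8 (A = -⅓*24 = -8)
N = -37/7 (N = -2 + 23/(-7) = -2 + 23*(-⅐) = -2 - 23/7 = -37/7 ≈ -5.2857)
Z(-6) + N*A = -2 - 37/7*(-8) = -2 + 296/7 = 282/7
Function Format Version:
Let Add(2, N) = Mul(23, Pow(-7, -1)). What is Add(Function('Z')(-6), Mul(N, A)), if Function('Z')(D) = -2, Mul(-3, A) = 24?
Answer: Rational(282, 7) ≈ 40.286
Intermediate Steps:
A = -8 (A = Mul(Rational(-1, 3), 24) = -8)
N = Rational(-37, 7) (N = Add(-2, Mul(23, Pow(-7, -1))) = Add(-2, Mul(23, Rational(-1, 7))) = Add(-2, Rational(-23, 7)) = Rational(-37, 7) ≈ -5.2857)
Add(Function('Z')(-6), Mul(N, A)) = Add(-2, Mul(Rational(-37, 7), -8)) = Add(-2, Rational(296, 7)) = Rational(282, 7)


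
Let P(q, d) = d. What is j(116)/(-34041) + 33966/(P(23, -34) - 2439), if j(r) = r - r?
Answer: -33966/2473 ≈ -13.735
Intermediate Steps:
j(r) = 0
j(116)/(-34041) + 33966/(P(23, -34) - 2439) = 0/(-34041) + 33966/(-34 - 2439) = 0*(-1/34041) + 33966/(-2473) = 0 + 33966*(-1/2473) = 0 - 33966/2473 = -33966/2473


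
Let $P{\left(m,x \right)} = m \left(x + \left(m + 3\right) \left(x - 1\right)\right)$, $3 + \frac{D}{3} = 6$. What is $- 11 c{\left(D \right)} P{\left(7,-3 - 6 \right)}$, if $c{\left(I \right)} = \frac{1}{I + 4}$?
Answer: $\frac{8393}{13} \approx 645.62$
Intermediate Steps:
$D = 9$ ($D = -9 + 3 \cdot 6 = -9 + 18 = 9$)
$P{\left(m,x \right)} = m \left(x + \left(-1 + x\right) \left(3 + m\right)\right)$ ($P{\left(m,x \right)} = m \left(x + \left(3 + m\right) \left(-1 + x\right)\right) = m \left(x + \left(-1 + x\right) \left(3 + m\right)\right)$)
$c{\left(I \right)} = \frac{1}{4 + I}$
$- 11 c{\left(D \right)} P{\left(7,-3 - 6 \right)} = - \frac{11}{4 + 9} \cdot 7 \left(-3 - 7 + 4 \left(-3 - 6\right) + 7 \left(-3 - 6\right)\right) = - \frac{11}{13} \cdot 7 \left(-3 - 7 + 4 \left(-3 - 6\right) + 7 \left(-3 - 6\right)\right) = \left(-11\right) \frac{1}{13} \cdot 7 \left(-3 - 7 + 4 \left(-9\right) + 7 \left(-9\right)\right) = - \frac{11 \cdot 7 \left(-3 - 7 - 36 - 63\right)}{13} = - \frac{11 \cdot 7 \left(-109\right)}{13} = \left(- \frac{11}{13}\right) \left(-763\right) = \frac{8393}{13}$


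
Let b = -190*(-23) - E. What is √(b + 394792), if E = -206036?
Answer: √605198 ≈ 777.94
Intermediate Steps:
b = 210406 (b = -190*(-23) - 1*(-206036) = -38*(-115) + 206036 = 4370 + 206036 = 210406)
√(b + 394792) = √(210406 + 394792) = √605198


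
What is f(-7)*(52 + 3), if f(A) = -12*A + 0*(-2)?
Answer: 4620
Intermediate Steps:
f(A) = -12*A (f(A) = -12*A + 0 = -12*A)
f(-7)*(52 + 3) = (-12*(-7))*(52 + 3) = 84*55 = 4620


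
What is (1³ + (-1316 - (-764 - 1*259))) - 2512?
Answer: -2804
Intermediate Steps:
(1³ + (-1316 - (-764 - 1*259))) - 2512 = (1 + (-1316 - (-764 - 259))) - 2512 = (1 + (-1316 - 1*(-1023))) - 2512 = (1 + (-1316 + 1023)) - 2512 = (1 - 293) - 2512 = -292 - 2512 = -2804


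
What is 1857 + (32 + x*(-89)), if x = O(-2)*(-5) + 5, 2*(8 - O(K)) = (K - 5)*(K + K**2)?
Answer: 8119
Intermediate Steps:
O(K) = 8 - (-5 + K)*(K + K**2)/2 (O(K) = 8 - (K - 5)*(K + K**2)/2 = 8 - (-5 + K)*(K + K**2)/2)
x = -70 (x = (8 + 2*(-2)**2 - 1/2*(-2)**3 + (5/2)*(-2))*(-5) + 5 = (8 + 2*4 - 1/2*(-8) - 5)*(-5) + 5 = (8 + 8 + 4 - 5)*(-5) + 5 = 15*(-5) + 5 = -75 + 5 = -70)
1857 + (32 + x*(-89)) = 1857 + (32 - 70*(-89)) = 1857 + (32 + 6230) = 1857 + 6262 = 8119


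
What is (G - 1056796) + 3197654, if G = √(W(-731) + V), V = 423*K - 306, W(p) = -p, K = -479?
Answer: 2140858 + 4*I*√12637 ≈ 2.1409e+6 + 449.66*I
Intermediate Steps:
V = -202923 (V = 423*(-479) - 306 = -202617 - 306 = -202923)
G = 4*I*√12637 (G = √(-1*(-731) - 202923) = √(731 - 202923) = √(-202192) = 4*I*√12637 ≈ 449.66*I)
(G - 1056796) + 3197654 = (4*I*√12637 - 1056796) + 3197654 = (-1056796 + 4*I*√12637) + 3197654 = 2140858 + 4*I*√12637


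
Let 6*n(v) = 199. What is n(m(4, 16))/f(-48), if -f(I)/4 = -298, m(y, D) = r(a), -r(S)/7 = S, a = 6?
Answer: 199/7152 ≈ 0.027824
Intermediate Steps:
r(S) = -7*S
m(y, D) = -42 (m(y, D) = -7*6 = -42)
n(v) = 199/6 (n(v) = (1/6)*199 = 199/6)
f(I) = 1192 (f(I) = -4*(-298) = 1192)
n(m(4, 16))/f(-48) = (199/6)/1192 = (199/6)*(1/1192) = 199/7152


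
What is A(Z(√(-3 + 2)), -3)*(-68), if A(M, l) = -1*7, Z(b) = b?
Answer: 476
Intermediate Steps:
A(M, l) = -7
A(Z(√(-3 + 2)), -3)*(-68) = -7*(-68) = 476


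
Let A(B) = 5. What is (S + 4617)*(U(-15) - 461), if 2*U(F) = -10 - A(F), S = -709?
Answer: -1830898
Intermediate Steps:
U(F) = -15/2 (U(F) = (-10 - 1*5)/2 = (-10 - 5)/2 = (1/2)*(-15) = -15/2)
(S + 4617)*(U(-15) - 461) = (-709 + 4617)*(-15/2 - 461) = 3908*(-937/2) = -1830898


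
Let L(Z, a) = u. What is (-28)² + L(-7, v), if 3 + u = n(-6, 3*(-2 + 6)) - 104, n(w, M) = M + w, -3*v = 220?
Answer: 683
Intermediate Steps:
v = -220/3 (v = -⅓*220 = -220/3 ≈ -73.333)
u = -101 (u = -3 + ((3*(-2 + 6) - 6) - 104) = -3 + ((3*4 - 6) - 104) = -3 + ((12 - 6) - 104) = -3 + (6 - 104) = -3 - 98 = -101)
L(Z, a) = -101
(-28)² + L(-7, v) = (-28)² - 101 = 784 - 101 = 683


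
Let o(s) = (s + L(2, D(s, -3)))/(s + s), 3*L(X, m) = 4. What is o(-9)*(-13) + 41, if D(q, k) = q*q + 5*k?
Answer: 1915/54 ≈ 35.463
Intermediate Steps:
D(q, k) = q**2 + 5*k
L(X, m) = 4/3 (L(X, m) = (1/3)*4 = 4/3)
o(s) = (4/3 + s)/(2*s) (o(s) = (s + 4/3)/(s + s) = (4/3 + s)/((2*s)) = (4/3 + s)*(1/(2*s)) = (4/3 + s)/(2*s))
o(-9)*(-13) + 41 = ((1/6)*(4 + 3*(-9))/(-9))*(-13) + 41 = ((1/6)*(-1/9)*(4 - 27))*(-13) + 41 = ((1/6)*(-1/9)*(-23))*(-13) + 41 = (23/54)*(-13) + 41 = -299/54 + 41 = 1915/54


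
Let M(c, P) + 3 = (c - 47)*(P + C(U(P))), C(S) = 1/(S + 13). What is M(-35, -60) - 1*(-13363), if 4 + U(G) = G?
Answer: 932362/51 ≈ 18282.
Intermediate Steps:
U(G) = -4 + G
C(S) = 1/(13 + S)
M(c, P) = -3 + (-47 + c)*(P + 1/(9 + P)) (M(c, P) = -3 + (c - 47)*(P + 1/(13 + (-4 + P))) = -3 + (-47 + c)*(P + 1/(9 + P)))
M(-35, -60) - 1*(-13363) = (-47 - 35 + (9 - 60)*(-3 - 47*(-60) - 60*(-35)))/(9 - 60) - 1*(-13363) = (-47 - 35 - 51*(-3 + 2820 + 2100))/(-51) + 13363 = -(-47 - 35 - 51*4917)/51 + 13363 = -(-47 - 35 - 250767)/51 + 13363 = -1/51*(-250849) + 13363 = 250849/51 + 13363 = 932362/51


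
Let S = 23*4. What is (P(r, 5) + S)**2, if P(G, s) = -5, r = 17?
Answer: 7569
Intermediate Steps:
S = 92
(P(r, 5) + S)**2 = (-5 + 92)**2 = 87**2 = 7569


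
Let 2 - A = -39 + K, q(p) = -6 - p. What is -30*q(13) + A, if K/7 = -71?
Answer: 1108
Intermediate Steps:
K = -497 (K = 7*(-71) = -497)
A = 538 (A = 2 - (-39 - 497) = 2 - 1*(-536) = 2 + 536 = 538)
-30*q(13) + A = -30*(-6 - 1*13) + 538 = -30*(-6 - 13) + 538 = -30*(-19) + 538 = 570 + 538 = 1108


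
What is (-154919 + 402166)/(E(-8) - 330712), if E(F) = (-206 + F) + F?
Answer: -247247/330934 ≈ -0.74712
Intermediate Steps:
E(F) = -206 + 2*F
(-154919 + 402166)/(E(-8) - 330712) = (-154919 + 402166)/((-206 + 2*(-8)) - 330712) = 247247/((-206 - 16) - 330712) = 247247/(-222 - 330712) = 247247/(-330934) = 247247*(-1/330934) = -247247/330934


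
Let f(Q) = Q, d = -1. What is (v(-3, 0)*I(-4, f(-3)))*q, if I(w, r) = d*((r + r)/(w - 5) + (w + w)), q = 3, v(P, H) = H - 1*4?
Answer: -88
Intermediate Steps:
v(P, H) = -4 + H (v(P, H) = H - 4 = -4 + H)
I(w, r) = -2*w - 2*r/(-5 + w) (I(w, r) = -((r + r)/(w - 5) + (w + w)) = -((2*r)/(-5 + w) + 2*w) = -(2*r/(-5 + w) + 2*w) = -(2*w + 2*r/(-5 + w)) = -2*w - 2*r/(-5 + w))
(v(-3, 0)*I(-4, f(-3)))*q = ((-4 + 0)*(2*(-1*(-3) - 1*(-4)² + 5*(-4))/(-5 - 4)))*3 = -8*(3 - 1*16 - 20)/(-9)*3 = -8*(-1)*(3 - 16 - 20)/9*3 = -8*(-1)*(-33)/9*3 = -4*22/3*3 = -88/3*3 = -88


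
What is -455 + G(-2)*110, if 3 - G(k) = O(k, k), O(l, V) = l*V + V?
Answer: -345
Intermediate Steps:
O(l, V) = V + V*l (O(l, V) = V*l + V = V + V*l)
G(k) = 3 - k*(1 + k)
-455 + G(-2)*110 = -455 + (3 - 1*(-2)*(1 - 2))*110 = -455 + (3 - 1*(-2)*(-1))*110 = -455 + (3 - 2)*110 = -455 + 1*110 = -455 + 110 = -345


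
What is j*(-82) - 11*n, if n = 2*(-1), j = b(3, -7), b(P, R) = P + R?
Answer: 350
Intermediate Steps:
j = -4 (j = 3 - 7 = -4)
n = -2
j*(-82) - 11*n = -4*(-82) - 11*(-2) = 328 + 22 = 350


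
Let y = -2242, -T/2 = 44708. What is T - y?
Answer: -87174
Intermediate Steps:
T = -89416 (T = -2*44708 = -89416)
T - y = -89416 - 1*(-2242) = -89416 + 2242 = -87174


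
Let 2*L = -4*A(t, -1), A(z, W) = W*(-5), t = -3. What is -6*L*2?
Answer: 120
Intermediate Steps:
A(z, W) = -5*W
L = -10 (L = (-(-20)*(-1))/2 = (-4*5)/2 = (½)*(-20) = -10)
-6*L*2 = -6*(-10)*2 = 60*2 = 120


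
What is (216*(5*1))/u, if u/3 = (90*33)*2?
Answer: 2/33 ≈ 0.060606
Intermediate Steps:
u = 17820 (u = 3*((90*33)*2) = 3*(2970*2) = 3*5940 = 17820)
(216*(5*1))/u = (216*(5*1))/17820 = (216*5)*(1/17820) = 1080*(1/17820) = 2/33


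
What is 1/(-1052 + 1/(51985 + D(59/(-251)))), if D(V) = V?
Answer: -13048176/13726680901 ≈ -0.00095057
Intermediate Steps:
1/(-1052 + 1/(51985 + D(59/(-251)))) = 1/(-1052 + 1/(51985 + 59/(-251))) = 1/(-1052 + 1/(51985 + 59*(-1/251))) = 1/(-1052 + 1/(51985 - 59/251)) = 1/(-1052 + 1/(13048176/251)) = 1/(-1052 + 251/13048176) = 1/(-13726680901/13048176) = -13048176/13726680901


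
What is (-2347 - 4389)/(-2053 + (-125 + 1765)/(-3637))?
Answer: 24498832/7468401 ≈ 3.2803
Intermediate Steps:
(-2347 - 4389)/(-2053 + (-125 + 1765)/(-3637)) = -6736/(-2053 + 1640*(-1/3637)) = -6736/(-2053 - 1640/3637) = -6736/(-7468401/3637) = -6736*(-3637/7468401) = 24498832/7468401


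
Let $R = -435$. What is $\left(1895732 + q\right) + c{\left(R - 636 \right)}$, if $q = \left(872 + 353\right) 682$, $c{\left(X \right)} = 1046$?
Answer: $2732228$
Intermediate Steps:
$q = 835450$ ($q = 1225 \cdot 682 = 835450$)
$\left(1895732 + q\right) + c{\left(R - 636 \right)} = \left(1895732 + 835450\right) + 1046 = 2731182 + 1046 = 2732228$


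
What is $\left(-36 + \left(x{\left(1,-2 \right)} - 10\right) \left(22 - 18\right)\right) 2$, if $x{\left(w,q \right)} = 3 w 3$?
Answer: $-80$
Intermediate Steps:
$x{\left(w,q \right)} = 9 w$
$\left(-36 + \left(x{\left(1,-2 \right)} - 10\right) \left(22 - 18\right)\right) 2 = \left(-36 + \left(9 \cdot 1 - 10\right) \left(22 - 18\right)\right) 2 = \left(-36 + \left(9 - 10\right) 4\right) 2 = \left(-36 - 4\right) 2 = \left(-40\right) 2 = -80$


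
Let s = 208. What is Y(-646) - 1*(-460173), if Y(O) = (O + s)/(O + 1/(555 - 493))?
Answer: 18430415979/40051 ≈ 4.6017e+5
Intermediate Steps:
Y(O) = (208 + O)/(1/62 + O) (Y(O) = (O + 208)/(O + 1/(555 - 493)) = (208 + O)/(O + 1/62) = (208 + O)/(1/62 + O))
Y(-646) - 1*(-460173) = 62*(208 - 646)/(1 + 62*(-646)) - 1*(-460173) = 62*(-438)/(1 - 40052) + 460173 = 62*(-438)/(-40051) + 460173 = 62*(-1/40051)*(-438) + 460173 = 27156/40051 + 460173 = 18430415979/40051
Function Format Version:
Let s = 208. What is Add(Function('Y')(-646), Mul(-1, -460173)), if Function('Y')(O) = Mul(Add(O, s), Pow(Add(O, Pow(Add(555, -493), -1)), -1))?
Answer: Rational(18430415979, 40051) ≈ 4.6017e+5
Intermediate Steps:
Function('Y')(O) = Mul(Pow(Add(Rational(1, 62), O), -1), Add(208, O)) (Function('Y')(O) = Mul(Add(O, 208), Pow(Add(O, Pow(Add(555, -493), -1)), -1)) = Mul(Add(208, O), Pow(Add(O, Pow(62, -1)), -1)) = Mul(Add(208, O), Pow(Add(O, Rational(1, 62)), -1)) = Mul(Add(208, O), Pow(Add(Rational(1, 62), O), -1)) = Mul(Pow(Add(Rational(1, 62), O), -1), Add(208, O)))
Add(Function('Y')(-646), Mul(-1, -460173)) = Add(Mul(62, Pow(Add(1, Mul(62, -646)), -1), Add(208, -646)), Mul(-1, -460173)) = Add(Mul(62, Pow(Add(1, -40052), -1), -438), 460173) = Add(Mul(62, Pow(-40051, -1), -438), 460173) = Add(Mul(62, Rational(-1, 40051), -438), 460173) = Add(Rational(27156, 40051), 460173) = Rational(18430415979, 40051)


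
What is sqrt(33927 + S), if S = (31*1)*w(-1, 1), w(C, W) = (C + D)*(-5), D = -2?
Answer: 2*sqrt(8598) ≈ 185.45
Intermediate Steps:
w(C, W) = 10 - 5*C (w(C, W) = (C - 2)*(-5) = (-2 + C)*(-5) = 10 - 5*C)
S = 465 (S = (31*1)*(10 - 5*(-1)) = 31*(10 + 5) = 31*15 = 465)
sqrt(33927 + S) = sqrt(33927 + 465) = sqrt(34392) = 2*sqrt(8598)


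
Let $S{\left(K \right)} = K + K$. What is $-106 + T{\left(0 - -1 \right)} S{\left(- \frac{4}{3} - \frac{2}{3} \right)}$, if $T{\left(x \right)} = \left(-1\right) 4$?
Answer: $-90$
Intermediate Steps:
$S{\left(K \right)} = 2 K$
$T{\left(x \right)} = -4$
$-106 + T{\left(0 - -1 \right)} S{\left(- \frac{4}{3} - \frac{2}{3} \right)} = -106 - 4 \cdot 2 \left(- \frac{4}{3} - \frac{2}{3}\right) = -106 - 4 \cdot 2 \left(-2\right) = -106 - -16 = -106 + 16 = -90$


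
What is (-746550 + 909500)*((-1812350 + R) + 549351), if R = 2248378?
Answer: 160567508050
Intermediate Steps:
(-746550 + 909500)*((-1812350 + R) + 549351) = (-746550 + 909500)*((-1812350 + 2248378) + 549351) = 162950*(436028 + 549351) = 162950*985379 = 160567508050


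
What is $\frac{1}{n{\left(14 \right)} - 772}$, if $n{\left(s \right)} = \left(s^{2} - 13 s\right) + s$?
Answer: $- \frac{1}{744} \approx -0.0013441$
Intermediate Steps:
$n{\left(s \right)} = s^{2} - 12 s$
$\frac{1}{n{\left(14 \right)} - 772} = \frac{1}{14 \left(-12 + 14\right) - 772} = \frac{1}{14 \cdot 2 - 772} = \frac{1}{28 - 772} = \frac{1}{-744} = - \frac{1}{744}$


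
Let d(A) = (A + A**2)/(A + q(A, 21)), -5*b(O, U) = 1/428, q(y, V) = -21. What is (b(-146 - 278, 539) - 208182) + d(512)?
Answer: -218183071331/1050740 ≈ -2.0765e+5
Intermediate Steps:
b(O, U) = -1/2140 (b(O, U) = -1/5/428 = -1/5*1/428 = -1/2140)
d(A) = (A + A**2)/(-21 + A) (d(A) = (A + A**2)/(A - 21) = (A + A**2)/(-21 + A))
(b(-146 - 278, 539) - 208182) + d(512) = (-1/2140 - 208182) + 512*(1 + 512)/(-21 + 512) = -445509481/2140 + 512*513/491 = -445509481/2140 + 512*(1/491)*513 = -445509481/2140 + 262656/491 = -218183071331/1050740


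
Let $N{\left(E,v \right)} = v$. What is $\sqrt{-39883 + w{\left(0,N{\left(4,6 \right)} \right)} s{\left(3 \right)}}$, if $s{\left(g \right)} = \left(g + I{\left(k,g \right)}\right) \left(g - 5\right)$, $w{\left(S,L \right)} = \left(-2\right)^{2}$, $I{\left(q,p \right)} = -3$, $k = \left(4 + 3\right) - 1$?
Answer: $i \sqrt{39883} \approx 199.71 i$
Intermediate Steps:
$k = 6$ ($k = 7 - 1 = 6$)
$w{\left(S,L \right)} = 4$
$s{\left(g \right)} = \left(-5 + g\right) \left(-3 + g\right)$ ($s{\left(g \right)} = \left(g - 3\right) \left(g - 5\right) = \left(-3 + g\right) \left(-5 + g\right) = \left(-5 + g\right) \left(-3 + g\right)$)
$\sqrt{-39883 + w{\left(0,N{\left(4,6 \right)} \right)} s{\left(3 \right)}} = \sqrt{-39883 + 4 \left(15 + 3^{2} - 24\right)} = \sqrt{-39883 + 4 \left(15 + 9 - 24\right)} = \sqrt{-39883 + 4 \cdot 0} = \sqrt{-39883 + 0} = \sqrt{-39883} = i \sqrt{39883}$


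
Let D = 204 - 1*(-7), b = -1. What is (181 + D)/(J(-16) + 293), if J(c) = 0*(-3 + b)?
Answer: 392/293 ≈ 1.3379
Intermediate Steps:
J(c) = 0 (J(c) = 0*(-3 - 1) = 0*(-4) = 0)
D = 211 (D = 204 + 7 = 211)
(181 + D)/(J(-16) + 293) = (181 + 211)/(0 + 293) = 392/293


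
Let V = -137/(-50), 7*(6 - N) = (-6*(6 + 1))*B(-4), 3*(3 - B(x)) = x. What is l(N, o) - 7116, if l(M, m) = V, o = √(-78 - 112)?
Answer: -355663/50 ≈ -7113.3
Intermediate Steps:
B(x) = 3 - x/3
o = I*√190 (o = √(-190) = I*√190 ≈ 13.784*I)
N = 32 (N = 6 - (-6*(6 + 1))*(3 - ⅓*(-4))/7 = 6 - (-6*7)*(3 + 4/3)/7 = 6 - (-6)*13/3 = 6 - ⅐*(-182) = 6 + 26 = 32)
V = 137/50 (V = -137*(-1/50) = 137/50 ≈ 2.7400)
l(M, m) = 137/50
l(N, o) - 7116 = 137/50 - 7116 = -355663/50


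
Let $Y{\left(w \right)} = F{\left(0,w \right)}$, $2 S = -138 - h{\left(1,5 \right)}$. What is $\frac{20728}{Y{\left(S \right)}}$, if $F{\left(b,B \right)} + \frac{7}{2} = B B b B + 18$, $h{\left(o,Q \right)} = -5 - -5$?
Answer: $\frac{41456}{29} \approx 1429.5$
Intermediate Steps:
$h{\left(o,Q \right)} = 0$ ($h{\left(o,Q \right)} = -5 + 5 = 0$)
$F{\left(b,B \right)} = \frac{29}{2} + b B^{3}$ ($F{\left(b,B \right)} = - \frac{7}{2} + \left(B B b B + 18\right) = - \frac{7}{2} + \left(B^{2} b B + 18\right) = - \frac{7}{2} + \left(b B^{2} B + 18\right) = - \frac{7}{2} + \left(b B^{3} + 18\right) = - \frac{7}{2} + \left(18 + b B^{3}\right) = \frac{29}{2} + b B^{3}$)
$S = -69$ ($S = \frac{-138 - 0}{2} = \frac{-138 + 0}{2} = \frac{1}{2} \left(-138\right) = -69$)
$Y{\left(w \right)} = \frac{29}{2}$ ($Y{\left(w \right)} = \frac{29}{2} + 0 w^{3} = \frac{29}{2} + 0 = \frac{29}{2}$)
$\frac{20728}{Y{\left(S \right)}} = \frac{20728}{\frac{29}{2}} = 20728 \cdot \frac{2}{29} = \frac{41456}{29}$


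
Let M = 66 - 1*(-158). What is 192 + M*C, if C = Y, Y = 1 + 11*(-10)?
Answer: -24224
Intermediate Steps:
Y = -109 (Y = 1 - 110 = -109)
C = -109
M = 224 (M = 66 + 158 = 224)
192 + M*C = 192 + 224*(-109) = 192 - 24416 = -24224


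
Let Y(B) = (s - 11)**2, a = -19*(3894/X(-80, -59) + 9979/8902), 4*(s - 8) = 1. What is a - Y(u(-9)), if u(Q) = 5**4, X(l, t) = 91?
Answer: -5456026465/6480656 ≈ -841.89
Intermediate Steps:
s = 33/4 (s = 8 + (1/4)*1 = 8 + 1/4 = 33/4 ≈ 8.2500)
u(Q) = 625
a = -675877063/810082 (a = -19*(3894/91 + 9979/8902) = -19*35572477/810082 = -675877063/810082 ≈ -834.33)
Y(B) = 121/16 (Y(B) = (33/4 - 11)**2 = (-11/4)**2 = 121/16)
a - Y(u(-9)) = -675877063/810082 - 1*121/16 = -675877063/810082 - 121/16 = -5456026465/6480656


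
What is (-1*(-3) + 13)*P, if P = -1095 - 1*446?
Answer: -24656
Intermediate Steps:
P = -1541 (P = -1095 - 446 = -1541)
(-1*(-3) + 13)*P = (-1*(-3) + 13)*(-1541) = (3 + 13)*(-1541) = 16*(-1541) = -24656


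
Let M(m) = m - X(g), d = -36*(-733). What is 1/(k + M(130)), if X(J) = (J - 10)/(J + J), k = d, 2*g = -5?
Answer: 2/53031 ≈ 3.7714e-5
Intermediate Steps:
g = -5/2 (g = (½)*(-5) = -5/2 ≈ -2.5000)
d = 26388
k = 26388
X(J) = (-10 + J)/(2*J) (X(J) = (-10 + J)/((2*J)) = (-10 + J)*(1/(2*J)) = (-10 + J)/(2*J))
M(m) = -5/2 + m (M(m) = m - (-10 - 5/2)/(2*(-5/2)) = m - (-2)*(-25)/(2*5*2) = m - 1*5/2 = m - 5/2 = -5/2 + m)
1/(k + M(130)) = 1/(26388 + (-5/2 + 130)) = 1/(26388 + 255/2) = 1/(53031/2) = 2/53031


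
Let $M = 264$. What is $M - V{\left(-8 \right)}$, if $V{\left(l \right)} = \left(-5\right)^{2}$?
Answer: $239$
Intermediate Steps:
$V{\left(l \right)} = 25$
$M - V{\left(-8 \right)} = 264 - 25 = 239$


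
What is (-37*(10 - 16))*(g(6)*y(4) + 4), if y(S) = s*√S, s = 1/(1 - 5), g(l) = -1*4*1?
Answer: 1332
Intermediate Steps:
g(l) = -4 (g(l) = -4*1 = -4)
s = -¼ (s = 1/(-4) = -¼ ≈ -0.25000)
y(S) = -√S/4
(-37*(10 - 16))*(g(6)*y(4) + 4) = (-37*(10 - 16))*(-(-1)*√4 + 4) = (-37*(-6))*(-(-1)*2 + 4) = 222*(-4*(-½) + 4) = 222*(2 + 4) = 222*6 = 1332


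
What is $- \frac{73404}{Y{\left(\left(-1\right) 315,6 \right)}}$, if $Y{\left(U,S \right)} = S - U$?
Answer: $- \frac{24468}{107} \approx -228.67$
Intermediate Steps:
$- \frac{73404}{Y{\left(\left(-1\right) 315,6 \right)}} = - \frac{73404}{6 - \left(-1\right) 315} = - \frac{73404}{6 - -315} = - \frac{73404}{6 + 315} = - \frac{73404}{321} = \left(-73404\right) \frac{1}{321} = - \frac{24468}{107}$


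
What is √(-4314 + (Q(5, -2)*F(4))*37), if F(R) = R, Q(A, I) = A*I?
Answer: I*√5794 ≈ 76.118*I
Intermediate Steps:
√(-4314 + (Q(5, -2)*F(4))*37) = √(-4314 + ((5*(-2))*4)*37) = √(-4314 - 10*4*37) = √(-4314 - 40*37) = √(-4314 - 1480) = √(-5794) = I*√5794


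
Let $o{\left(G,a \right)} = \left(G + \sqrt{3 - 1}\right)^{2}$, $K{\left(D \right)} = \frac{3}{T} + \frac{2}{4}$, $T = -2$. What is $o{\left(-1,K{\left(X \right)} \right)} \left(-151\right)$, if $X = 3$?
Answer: $-453 + 302 \sqrt{2} \approx -25.908$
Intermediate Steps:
$K{\left(D \right)} = -1$ ($K{\left(D \right)} = \frac{3}{-2} + \frac{2}{4} = 3 \left(- \frac{1}{2}\right) + 2 \cdot \frac{1}{4} = - \frac{3}{2} + \frac{1}{2} = -1$)
$o{\left(G,a \right)} = \left(G + \sqrt{2}\right)^{2}$
$o{\left(-1,K{\left(X \right)} \right)} \left(-151\right) = \left(-1 + \sqrt{2}\right)^{2} \left(-151\right) = - 151 \left(-1 + \sqrt{2}\right)^{2}$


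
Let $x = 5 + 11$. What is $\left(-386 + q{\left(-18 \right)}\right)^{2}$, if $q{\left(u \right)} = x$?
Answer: $136900$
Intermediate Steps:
$x = 16$
$q{\left(u \right)} = 16$
$\left(-386 + q{\left(-18 \right)}\right)^{2} = \left(-386 + 16\right)^{2} = \left(-370\right)^{2} = 136900$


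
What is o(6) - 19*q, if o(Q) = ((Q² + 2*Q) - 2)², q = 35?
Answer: 1451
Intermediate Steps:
o(Q) = (-2 + Q² + 2*Q)²
o(6) - 19*q = (-2 + 6² + 2*6)² - 19*35 = (-2 + 36 + 12)² - 665 = 46² - 665 = 2116 - 665 = 1451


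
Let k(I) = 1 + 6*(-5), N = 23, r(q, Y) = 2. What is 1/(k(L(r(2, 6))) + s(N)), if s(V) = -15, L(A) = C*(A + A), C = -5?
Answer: -1/44 ≈ -0.022727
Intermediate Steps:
L(A) = -10*A (L(A) = -5*(A + A) = -10*A)
k(I) = -29 (k(I) = 1 - 30 = -29)
1/(k(L(r(2, 6))) + s(N)) = 1/(-29 - 15) = 1/(-44) = -1/44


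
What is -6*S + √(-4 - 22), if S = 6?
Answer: -36 + I*√26 ≈ -36.0 + 5.099*I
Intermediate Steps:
-6*S + √(-4 - 22) = -6*6 + √(-4 - 22) = -36 + √(-26) = -36 + I*√26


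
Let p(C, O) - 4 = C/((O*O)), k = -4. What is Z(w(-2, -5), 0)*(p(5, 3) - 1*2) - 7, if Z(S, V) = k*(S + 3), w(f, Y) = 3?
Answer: -205/3 ≈ -68.333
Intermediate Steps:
Z(S, V) = -12 - 4*S (Z(S, V) = -4*(S + 3) = -4*(3 + S) = -12 - 4*S)
p(C, O) = 4 + C/O**2 (p(C, O) = 4 + C/((O*O)) = 4 + C/(O**2) = 4 + C/O**2)
Z(w(-2, -5), 0)*(p(5, 3) - 1*2) - 7 = (-12 - 4*3)*((4 + 5/3**2) - 1*2) - 7 = (-12 - 12)*((4 + 5*(1/9)) - 2) - 7 = -24*((4 + 5/9) - 2) - 7 = -24*(41/9 - 2) - 7 = -24*23/9 - 7 = -184/3 - 7 = -205/3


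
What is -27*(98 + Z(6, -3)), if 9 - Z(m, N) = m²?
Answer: -1917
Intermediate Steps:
Z(m, N) = 9 - m²
-27*(98 + Z(6, -3)) = -27*(98 + (9 - 1*6²)) = -27*(98 + (9 - 1*36)) = -27*(98 + (9 - 36)) = -27*(98 - 27) = -27*71 = -1917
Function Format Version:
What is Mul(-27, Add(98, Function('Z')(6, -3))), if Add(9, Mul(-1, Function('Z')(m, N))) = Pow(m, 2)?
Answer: -1917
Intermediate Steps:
Function('Z')(m, N) = Add(9, Mul(-1, Pow(m, 2)))
Mul(-27, Add(98, Function('Z')(6, -3))) = Mul(-27, Add(98, Add(9, Mul(-1, Pow(6, 2))))) = Mul(-27, Add(98, Add(9, Mul(-1, 36)))) = Mul(-27, Add(98, Add(9, -36))) = Mul(-27, Add(98, -27)) = Mul(-27, 71) = -1917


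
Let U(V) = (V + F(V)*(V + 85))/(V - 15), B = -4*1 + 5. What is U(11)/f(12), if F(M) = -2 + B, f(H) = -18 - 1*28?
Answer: -85/184 ≈ -0.46196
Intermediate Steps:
f(H) = -46 (f(H) = -18 - 28 = -46)
B = 1 (B = -4 + 5 = 1)
F(M) = -1 (F(M) = -2 + 1 = -1)
U(V) = -85/(-15 + V) (U(V) = (V - (V + 85))/(V - 15) = (V - (85 + V))/(-15 + V) = (V + (-85 - V))/(-15 + V) = -85/(-15 + V))
U(11)/f(12) = -85/(-15 + 11)/(-46) = -85/(-4)*(-1/46) = -85*(-¼)*(-1/46) = (85/4)*(-1/46) = -85/184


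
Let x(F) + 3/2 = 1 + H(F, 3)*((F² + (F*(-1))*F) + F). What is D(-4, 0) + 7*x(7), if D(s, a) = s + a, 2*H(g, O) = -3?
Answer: -81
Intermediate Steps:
H(g, O) = -3/2 (H(g, O) = (½)*(-3) = -3/2)
D(s, a) = a + s
x(F) = -½ - 3*F/2 (x(F) = -3/2 + (1 - 3*((F² + (F*(-1))*F) + F)/2) = -3/2 + (1 - 3*((F² + (-F)*F) + F)/2) = -3/2 + (1 - 3*((F² - F²) + F)/2) = -3/2 + (1 - 3*(0 + F)/2) = -3/2 + (1 - 3*F/2) = -½ - 3*F/2)
D(-4, 0) + 7*x(7) = (0 - 4) + 7*(-½ - 3/2*7) = -4 + 7*(-½ - 21/2) = -4 + 7*(-11) = -4 - 77 = -81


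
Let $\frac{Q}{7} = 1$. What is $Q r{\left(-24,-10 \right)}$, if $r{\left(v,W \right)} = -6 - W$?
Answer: $28$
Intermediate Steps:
$Q = 7$ ($Q = 7 \cdot 1 = 7$)
$Q r{\left(-24,-10 \right)} = 7 \left(-6 - -10\right) = 7 \left(-6 + 10\right) = 7 \cdot 4 = 28$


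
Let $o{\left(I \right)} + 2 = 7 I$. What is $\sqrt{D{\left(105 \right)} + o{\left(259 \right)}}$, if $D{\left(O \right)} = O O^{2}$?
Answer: $2 \sqrt{289859} \approx 1076.8$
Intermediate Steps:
$o{\left(I \right)} = -2 + 7 I$
$D{\left(O \right)} = O^{3}$
$\sqrt{D{\left(105 \right)} + o{\left(259 \right)}} = \sqrt{105^{3} + \left(-2 + 7 \cdot 259\right)} = \sqrt{1157625 + \left(-2 + 1813\right)} = \sqrt{1157625 + 1811} = \sqrt{1159436} = 2 \sqrt{289859}$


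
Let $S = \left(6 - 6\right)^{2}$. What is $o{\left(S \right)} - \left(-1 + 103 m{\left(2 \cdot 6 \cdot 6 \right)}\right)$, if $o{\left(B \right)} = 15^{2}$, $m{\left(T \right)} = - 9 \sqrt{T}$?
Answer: $226 + 5562 \sqrt{2} \approx 8091.9$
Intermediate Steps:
$S = 0$ ($S = 0^{2} = 0$)
$o{\left(B \right)} = 225$
$o{\left(S \right)} - \left(-1 + 103 m{\left(2 \cdot 6 \cdot 6 \right)}\right) = 225 - \left(-1 + 103 \left(- 9 \sqrt{2 \cdot 6 \cdot 6}\right)\right) = 225 - \left(-1 + 103 \left(- 9 \sqrt{12 \cdot 6}\right)\right) = 225 - \left(-1 + 103 \left(- 9 \sqrt{72}\right)\right) = 225 - \left(-1 + 103 \left(- 9 \cdot 6 \sqrt{2}\right)\right) = 225 - \left(-1 + 103 \left(- 54 \sqrt{2}\right)\right) = 225 + \left(5562 \sqrt{2} + 1\right) = 225 + \left(1 + 5562 \sqrt{2}\right) = 226 + 5562 \sqrt{2}$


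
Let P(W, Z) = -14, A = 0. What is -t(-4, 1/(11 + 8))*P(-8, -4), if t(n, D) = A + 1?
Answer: 14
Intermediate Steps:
t(n, D) = 1 (t(n, D) = 0 + 1 = 1)
-t(-4, 1/(11 + 8))*P(-8, -4) = -(-14) = -1*(-14) = 14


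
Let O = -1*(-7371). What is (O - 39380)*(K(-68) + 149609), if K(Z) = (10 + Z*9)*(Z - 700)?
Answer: -19587747505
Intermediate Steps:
O = 7371
K(Z) = (-700 + Z)*(10 + 9*Z) (K(Z) = (10 + 9*Z)*(-700 + Z) = (-700 + Z)*(10 + 9*Z))
(O - 39380)*(K(-68) + 149609) = (7371 - 39380)*((-7000 - 6290*(-68) + 9*(-68)²) + 149609) = -32009*((-7000 + 427720 + 9*4624) + 149609) = -32009*((-7000 + 427720 + 41616) + 149609) = -32009*(462336 + 149609) = -32009*611945 = -19587747505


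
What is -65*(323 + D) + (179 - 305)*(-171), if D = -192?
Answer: 13031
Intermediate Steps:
-65*(323 + D) + (179 - 305)*(-171) = -65*(323 - 192) + (179 - 305)*(-171) = -65*131 - 126*(-171) = -8515 + 21546 = 13031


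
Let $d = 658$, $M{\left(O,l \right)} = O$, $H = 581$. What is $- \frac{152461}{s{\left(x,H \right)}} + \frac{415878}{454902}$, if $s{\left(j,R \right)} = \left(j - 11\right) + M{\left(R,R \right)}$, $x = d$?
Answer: $- \frac{11474019273}{93103276} \approx -123.24$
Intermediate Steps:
$x = 658$
$s{\left(j,R \right)} = -11 + R + j$ ($s{\left(j,R \right)} = \left(j - 11\right) + R = \left(-11 + j\right) + R = -11 + R + j$)
$- \frac{152461}{s{\left(x,H \right)}} + \frac{415878}{454902} = - \frac{152461}{-11 + 581 + 658} + \frac{415878}{454902} = - \frac{152461}{1228} + 415878 \cdot \frac{1}{454902} = \left(-152461\right) \frac{1}{1228} + \frac{69313}{75817} = - \frac{152461}{1228} + \frac{69313}{75817} = - \frac{11474019273}{93103276}$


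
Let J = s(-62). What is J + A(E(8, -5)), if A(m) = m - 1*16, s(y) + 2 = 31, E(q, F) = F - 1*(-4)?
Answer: 12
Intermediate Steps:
E(q, F) = 4 + F (E(q, F) = F + 4 = 4 + F)
s(y) = 29 (s(y) = -2 + 31 = 29)
J = 29
A(m) = -16 + m (A(m) = m - 16 = -16 + m)
J + A(E(8, -5)) = 29 + (-16 + (4 - 5)) = 29 + (-16 - 1) = 29 - 17 = 12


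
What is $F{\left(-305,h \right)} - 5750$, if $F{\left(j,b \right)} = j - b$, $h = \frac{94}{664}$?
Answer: $- \frac{2010307}{332} \approx -6055.1$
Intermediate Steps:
$h = \frac{47}{332}$ ($h = 94 \cdot \frac{1}{664} = \frac{47}{332} \approx 0.14157$)
$F{\left(-305,h \right)} - 5750 = \left(-305 - \frac{47}{332}\right) - 5750 = - \frac{101307}{332} - 5750 = - \frac{2010307}{332}$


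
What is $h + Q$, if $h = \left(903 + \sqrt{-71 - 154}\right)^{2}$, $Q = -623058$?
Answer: $192126 + 27090 i \approx 1.9213 \cdot 10^{5} + 27090.0 i$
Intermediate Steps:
$h = \left(903 + 15 i\right)^{2}$ ($h = \left(903 + \sqrt{-225}\right)^{2} = \left(903 + 15 i\right)^{2} \approx 8.1518 \cdot 10^{5} + 27090.0 i$)
$h + Q = \left(815184 + 27090 i\right) - 623058 = 192126 + 27090 i$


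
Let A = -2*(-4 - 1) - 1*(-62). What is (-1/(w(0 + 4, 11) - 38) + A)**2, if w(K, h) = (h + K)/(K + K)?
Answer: 433305856/83521 ≈ 5188.0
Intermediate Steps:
w(K, h) = (K + h)/(2*K) (w(K, h) = (K + h)/((2*K)) = (K + h)*(1/(2*K)) = (K + h)/(2*K))
A = 72 (A = -2*(-5) + 62 = 10 + 62 = 72)
(-1/(w(0 + 4, 11) - 38) + A)**2 = (-1/(((0 + 4) + 11)/(2*(0 + 4)) - 38) + 72)**2 = (-1/((1/2)*(4 + 11)/4 - 38) + 72)**2 = (-1/((1/2)*(1/4)*15 - 38) + 72)**2 = (-1/(15/8 - 38) + 72)**2 = (-1/(-289/8) + 72)**2 = (-1*(-8/289) + 72)**2 = (8/289 + 72)**2 = (20816/289)**2 = 433305856/83521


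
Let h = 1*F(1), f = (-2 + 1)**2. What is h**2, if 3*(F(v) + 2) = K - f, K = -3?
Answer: 100/9 ≈ 11.111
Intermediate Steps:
f = 1 (f = (-1)**2 = 1)
F(v) = -10/3 (F(v) = -2 + (-3 - 1*1)/3 = -2 + (-3 - 1)/3 = -2 + (1/3)*(-4) = -2 - 4/3 = -10/3)
h = -10/3 (h = 1*(-10/3) = -10/3 ≈ -3.3333)
h**2 = (-10/3)**2 = 100/9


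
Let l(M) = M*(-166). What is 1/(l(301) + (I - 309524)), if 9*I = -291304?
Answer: -9/3526714 ≈ -2.5520e-6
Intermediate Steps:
I = -291304/9 (I = (⅑)*(-291304) = -291304/9 ≈ -32367.)
l(M) = -166*M
1/(l(301) + (I - 309524)) = 1/(-166*301 + (-291304/9 - 309524)) = 1/(-49966 - 3077020/9) = 1/(-3526714/9) = -9/3526714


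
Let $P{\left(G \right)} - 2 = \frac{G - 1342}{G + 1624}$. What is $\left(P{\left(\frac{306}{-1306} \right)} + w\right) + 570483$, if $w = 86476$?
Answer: $\frac{696587354080}{1060319} \approx 6.5696 \cdot 10^{5}$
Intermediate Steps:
$P{\left(G \right)} = 2 + \frac{-1342 + G}{1624 + G}$ ($P{\left(G \right)} = 2 + \frac{G - 1342}{G + 1624} = 2 + \frac{-1342 + G}{1624 + G}$)
$\left(P{\left(\frac{306}{-1306} \right)} + w\right) + 570483 = \left(\frac{1906 + 3 \frac{306}{-1306}}{1624 + \frac{306}{-1306}} + 86476\right) + 570483 = \left(\frac{1906 + 3 \cdot 306 \left(- \frac{1}{1306}\right)}{1624 + 306 \left(- \frac{1}{1306}\right)} + 86476\right) + 570483 = \left(\frac{1906 + 3 \left(- \frac{153}{653}\right)}{1624 - \frac{153}{653}} + 86476\right) + 570483 = \left(\frac{1906 - \frac{459}{653}}{\frac{1060319}{653}} + 86476\right) + 570483 = \left(\frac{653}{1060319} \cdot \frac{1244159}{653} + 86476\right) + 570483 = \left(\frac{1244159}{1060319} + 86476\right) + 570483 = \frac{91693390003}{1060319} + 570483 = \frac{696587354080}{1060319}$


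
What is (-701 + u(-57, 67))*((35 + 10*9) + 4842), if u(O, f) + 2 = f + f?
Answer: -2826223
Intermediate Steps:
u(O, f) = -2 + 2*f (u(O, f) = -2 + (f + f) = -2 + 2*f)
(-701 + u(-57, 67))*((35 + 10*9) + 4842) = (-701 + (-2 + 2*67))*((35 + 10*9) + 4842) = (-701 + (-2 + 134))*((35 + 90) + 4842) = (-701 + 132)*(125 + 4842) = -569*4967 = -2826223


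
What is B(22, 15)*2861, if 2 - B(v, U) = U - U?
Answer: 5722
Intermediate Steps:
B(v, U) = 2 (B(v, U) = 2 - (U - U) = 2 - 1*0 = 2 + 0 = 2)
B(22, 15)*2861 = 2*2861 = 5722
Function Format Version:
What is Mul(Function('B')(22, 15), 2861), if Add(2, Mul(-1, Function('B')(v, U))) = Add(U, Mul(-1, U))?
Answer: 5722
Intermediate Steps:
Function('B')(v, U) = 2 (Function('B')(v, U) = Add(2, Mul(-1, Add(U, Mul(-1, U)))) = Add(2, Mul(-1, 0)) = Add(2, 0) = 2)
Mul(Function('B')(22, 15), 2861) = Mul(2, 2861) = 5722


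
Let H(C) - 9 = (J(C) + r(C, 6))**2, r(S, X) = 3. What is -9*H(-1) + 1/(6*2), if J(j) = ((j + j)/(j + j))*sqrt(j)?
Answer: -1835/12 - 54*I ≈ -152.92 - 54.0*I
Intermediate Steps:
J(j) = sqrt(j) (J(j) = ((2*j)/((2*j)))*sqrt(j) = ((2*j)*(1/(2*j)))*sqrt(j) = 1*sqrt(j) = sqrt(j))
H(C) = 9 + (3 + sqrt(C))**2 (H(C) = 9 + (sqrt(C) + 3)**2 = 9 + (3 + sqrt(C))**2)
-9*H(-1) + 1/(6*2) = -9*(9 + (3 + sqrt(-1))**2) + 1/(6*2) = -9*(9 + (3 + I)**2) + 1/12 = (-81 - 9*(3 + I)**2) + 1/12 = -971/12 - 9*(3 + I)**2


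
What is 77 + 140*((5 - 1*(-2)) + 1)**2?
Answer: 9037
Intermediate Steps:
77 + 140*((5 - 1*(-2)) + 1)**2 = 77 + 140*((5 + 2) + 1)**2 = 77 + 140*(7 + 1)**2 = 77 + 140*8**2 = 77 + 140*64 = 77 + 8960 = 9037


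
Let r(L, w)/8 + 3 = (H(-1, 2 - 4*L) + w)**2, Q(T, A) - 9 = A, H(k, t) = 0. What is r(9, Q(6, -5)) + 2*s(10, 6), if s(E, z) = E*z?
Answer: 224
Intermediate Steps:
Q(T, A) = 9 + A
r(L, w) = -24 + 8*w**2 (r(L, w) = -24 + 8*(0 + w)**2 = -24 + 8*w**2)
r(9, Q(6, -5)) + 2*s(10, 6) = (-24 + 8*(9 - 5)**2) + 2*(10*6) = (-24 + 8*4**2) + 2*60 = (-24 + 8*16) + 120 = (-24 + 128) + 120 = 104 + 120 = 224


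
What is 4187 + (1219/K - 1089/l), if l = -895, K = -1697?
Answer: 6360035433/1518815 ≈ 4187.5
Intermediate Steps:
4187 + (1219/K - 1089/l) = 4187 + (1219/(-1697) - 1089/(-895)) = 4187 + (1219*(-1/1697) - 1089*(-1/895)) = 4187 + (-1219/1697 + 1089/895) = 4187 + 757028/1518815 = 6360035433/1518815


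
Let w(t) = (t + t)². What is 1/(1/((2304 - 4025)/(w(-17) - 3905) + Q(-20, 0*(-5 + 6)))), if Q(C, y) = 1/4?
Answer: 9633/10996 ≈ 0.87605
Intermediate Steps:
w(t) = 4*t² (w(t) = (2*t)² = 4*t²)
Q(C, y) = ¼
1/(1/((2304 - 4025)/(w(-17) - 3905) + Q(-20, 0*(-5 + 6)))) = 1/(1/((2304 - 4025)/(4*(-17)² - 3905) + ¼)) = 1/(1/(-1721/(4*289 - 3905) + ¼)) = 1/(1/(-1721/(1156 - 3905) + ¼)) = 1/(1/(-1721/(-2749) + ¼)) = 1/(1/(-1721*(-1/2749) + ¼)) = 1/(1/(1721/2749 + ¼)) = 1/(1/(9633/10996)) = 1/(10996/9633) = 9633/10996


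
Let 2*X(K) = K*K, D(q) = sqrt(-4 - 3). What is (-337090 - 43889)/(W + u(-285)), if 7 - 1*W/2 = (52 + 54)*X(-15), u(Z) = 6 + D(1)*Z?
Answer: 1815745914/113687495 - 21715803*I*sqrt(7)/113687495 ≈ 15.971 - 0.50537*I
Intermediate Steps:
D(q) = I*sqrt(7) (D(q) = sqrt(-7) = I*sqrt(7))
X(K) = K**2/2 (X(K) = (K*K)/2 = K**2/2)
u(Z) = 6 + I*Z*sqrt(7) (u(Z) = 6 + (I*sqrt(7))*Z = 6 + I*Z*sqrt(7))
W = -23836 (W = 14 - 2*(52 + 54)*(1/2)*(-15)**2 = 14 - 212*(1/2)*225 = 14 - 212*225/2 = 14 - 2*11925 = 14 - 23850 = -23836)
(-337090 - 43889)/(W + u(-285)) = (-337090 - 43889)/(-23836 + (6 + I*(-285)*sqrt(7))) = -380979/(-23836 + (6 - 285*I*sqrt(7))) = -380979/(-23830 - 285*I*sqrt(7))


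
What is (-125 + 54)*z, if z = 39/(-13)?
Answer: 213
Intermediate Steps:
z = -3 (z = 39*(-1/13) = -3)
(-125 + 54)*z = (-125 + 54)*(-3) = -71*(-3) = 213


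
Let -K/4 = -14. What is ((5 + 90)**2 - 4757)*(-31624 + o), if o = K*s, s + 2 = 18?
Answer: -131147104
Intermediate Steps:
K = 56 (K = -4*(-14) = 56)
s = 16 (s = -2 + 18 = 16)
o = 896 (o = 56*16 = 896)
((5 + 90)**2 - 4757)*(-31624 + o) = ((5 + 90)**2 - 4757)*(-31624 + 896) = (95**2 - 4757)*(-30728) = (9025 - 4757)*(-30728) = 4268*(-30728) = -131147104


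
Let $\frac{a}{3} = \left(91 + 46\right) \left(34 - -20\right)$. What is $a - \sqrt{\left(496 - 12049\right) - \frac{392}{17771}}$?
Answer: $22194 - \frac{i \sqrt{3648541885105}}{17771} \approx 22194.0 - 107.48 i$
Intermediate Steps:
$a = 22194$ ($a = 3 \left(91 + 46\right) \left(34 - -20\right) = 3 \cdot 137 \left(34 + 20\right) = 3 \cdot 137 \cdot 54 = 3 \cdot 7398 = 22194$)
$a - \sqrt{\left(496 - 12049\right) - \frac{392}{17771}} = 22194 - \sqrt{\left(496 - 12049\right) - \frac{392}{17771}} = 22194 - \sqrt{-11553 - \frac{392}{17771}} = 22194 - \sqrt{- \frac{205308755}{17771}} = 22194 - \frac{i \sqrt{3648541885105}}{17771}$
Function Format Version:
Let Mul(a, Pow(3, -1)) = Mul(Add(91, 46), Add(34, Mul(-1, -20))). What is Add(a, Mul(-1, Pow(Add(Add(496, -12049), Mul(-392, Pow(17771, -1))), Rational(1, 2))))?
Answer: Add(22194, Mul(Rational(-1, 17771), I, Pow(3648541885105, Rational(1, 2)))) ≈ Add(22194., Mul(-107.48, I))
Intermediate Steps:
a = 22194 (a = Mul(3, Mul(Add(91, 46), Add(34, Mul(-1, -20)))) = Mul(3, Mul(137, Add(34, 20))) = Mul(3, Mul(137, 54)) = Mul(3, 7398) = 22194)
Add(a, Mul(-1, Pow(Add(Add(496, -12049), Mul(-392, Pow(17771, -1))), Rational(1, 2)))) = Add(22194, Mul(-1, Pow(Add(Add(496, -12049), Mul(-392, Pow(17771, -1))), Rational(1, 2)))) = Add(22194, Mul(-1, Pow(Add(-11553, Mul(-392, Rational(1, 17771))), Rational(1, 2)))) = Add(22194, Mul(-1, Pow(Add(-11553, Rational(-392, 17771)), Rational(1, 2)))) = Add(22194, Mul(-1, Pow(Rational(-205308755, 17771), Rational(1, 2)))) = Add(22194, Mul(-1, Mul(Rational(1, 17771), I, Pow(3648541885105, Rational(1, 2))))) = Add(22194, Mul(Rational(-1, 17771), I, Pow(3648541885105, Rational(1, 2))))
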